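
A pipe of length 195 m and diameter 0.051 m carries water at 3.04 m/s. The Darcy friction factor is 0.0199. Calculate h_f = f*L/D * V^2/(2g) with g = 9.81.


Darcy-Weisbach equation: h_f = f * (L/D) * V^2/(2g).
f * L/D = 0.0199 * 195/0.051 = 76.0882.
V^2/(2g) = 3.04^2 / (2*9.81) = 9.2416 / 19.62 = 0.471 m.
h_f = 76.0882 * 0.471 = 35.84 m.

35.84


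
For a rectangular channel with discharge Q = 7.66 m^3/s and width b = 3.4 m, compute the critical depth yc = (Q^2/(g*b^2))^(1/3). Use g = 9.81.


Using yc = (Q^2 / (g * b^2))^(1/3):
Q^2 = 7.66^2 = 58.68.
g * b^2 = 9.81 * 3.4^2 = 9.81 * 11.56 = 113.4.
Q^2 / (g*b^2) = 58.68 / 113.4 = 0.5175.
yc = 0.5175^(1/3) = 0.8028 m.

0.8028


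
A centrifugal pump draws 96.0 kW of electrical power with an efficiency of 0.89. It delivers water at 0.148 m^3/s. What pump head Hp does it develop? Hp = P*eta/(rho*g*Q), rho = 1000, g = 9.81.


Pump head formula: Hp = P * eta / (rho * g * Q).
Numerator: P * eta = 96.0 * 1000 * 0.89 = 85440.0 W.
Denominator: rho * g * Q = 1000 * 9.81 * 0.148 = 1451.88.
Hp = 85440.0 / 1451.88 = 58.85 m.

58.85


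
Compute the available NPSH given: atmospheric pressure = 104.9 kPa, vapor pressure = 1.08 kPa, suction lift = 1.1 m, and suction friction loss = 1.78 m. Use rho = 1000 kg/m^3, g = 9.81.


NPSHa = p_atm/(rho*g) - z_s - hf_s - p_vap/(rho*g).
p_atm/(rho*g) = 104.9*1000 / (1000*9.81) = 10.693 m.
p_vap/(rho*g) = 1.08*1000 / (1000*9.81) = 0.11 m.
NPSHa = 10.693 - 1.1 - 1.78 - 0.11
      = 7.7 m.

7.7


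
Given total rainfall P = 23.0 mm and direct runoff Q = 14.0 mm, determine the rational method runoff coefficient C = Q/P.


The runoff coefficient C = runoff depth / rainfall depth.
C = 14.0 / 23.0
  = 0.6087.

0.6087


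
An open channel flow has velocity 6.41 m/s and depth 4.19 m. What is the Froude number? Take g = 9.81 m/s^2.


The Froude number is defined as Fr = V / sqrt(g*y).
g*y = 9.81 * 4.19 = 41.1039.
sqrt(g*y) = sqrt(41.1039) = 6.4112.
Fr = 6.41 / 6.4112 = 0.9998.

0.9998


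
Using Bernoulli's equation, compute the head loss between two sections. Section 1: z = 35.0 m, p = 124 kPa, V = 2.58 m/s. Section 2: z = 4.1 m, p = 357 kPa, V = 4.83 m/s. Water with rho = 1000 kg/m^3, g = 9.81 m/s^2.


Total head at each section: H = z + p/(rho*g) + V^2/(2g).
H1 = 35.0 + 124*1000/(1000*9.81) + 2.58^2/(2*9.81)
   = 35.0 + 12.64 + 0.3393
   = 47.979 m.
H2 = 4.1 + 357*1000/(1000*9.81) + 4.83^2/(2*9.81)
   = 4.1 + 36.391 + 1.189
   = 41.68 m.
h_L = H1 - H2 = 47.979 - 41.68 = 6.299 m.

6.299


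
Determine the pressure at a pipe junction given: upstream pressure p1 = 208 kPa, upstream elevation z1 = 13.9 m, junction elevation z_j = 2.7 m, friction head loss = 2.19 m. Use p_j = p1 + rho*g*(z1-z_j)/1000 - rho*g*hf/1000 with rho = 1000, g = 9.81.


Junction pressure: p_j = p1 + rho*g*(z1 - z_j)/1000 - rho*g*hf/1000.
Elevation term = 1000*9.81*(13.9 - 2.7)/1000 = 109.872 kPa.
Friction term = 1000*9.81*2.19/1000 = 21.484 kPa.
p_j = 208 + 109.872 - 21.484 = 296.39 kPa.

296.39


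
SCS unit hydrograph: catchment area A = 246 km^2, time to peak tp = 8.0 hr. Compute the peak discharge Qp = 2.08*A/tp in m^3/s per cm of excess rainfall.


SCS formula: Qp = 2.08 * A / tp.
Qp = 2.08 * 246 / 8.0
   = 511.68 / 8.0
   = 63.96 m^3/s per cm.

63.96


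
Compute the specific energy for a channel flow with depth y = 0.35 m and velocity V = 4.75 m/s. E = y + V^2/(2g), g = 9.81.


Specific energy E = y + V^2/(2g).
Velocity head = V^2/(2g) = 4.75^2 / (2*9.81) = 22.5625 / 19.62 = 1.15 m.
E = 0.35 + 1.15 = 1.5 m.

1.5


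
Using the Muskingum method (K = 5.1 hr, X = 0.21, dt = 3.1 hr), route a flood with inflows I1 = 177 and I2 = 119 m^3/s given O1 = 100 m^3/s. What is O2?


Muskingum coefficients:
denom = 2*K*(1-X) + dt = 2*5.1*(1-0.21) + 3.1 = 11.158.
C0 = (dt - 2*K*X)/denom = (3.1 - 2*5.1*0.21)/11.158 = 0.0859.
C1 = (dt + 2*K*X)/denom = (3.1 + 2*5.1*0.21)/11.158 = 0.4698.
C2 = (2*K*(1-X) - dt)/denom = 0.4443.
O2 = C0*I2 + C1*I1 + C2*O1
   = 0.0859*119 + 0.4698*177 + 0.4443*100
   = 137.81 m^3/s.

137.81


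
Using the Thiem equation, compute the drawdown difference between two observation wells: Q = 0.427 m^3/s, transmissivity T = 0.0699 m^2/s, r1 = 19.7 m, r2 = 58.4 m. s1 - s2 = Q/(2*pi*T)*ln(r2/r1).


Thiem equation: s1 - s2 = Q/(2*pi*T) * ln(r2/r1).
ln(r2/r1) = ln(58.4/19.7) = 1.0867.
Q/(2*pi*T) = 0.427 / (2*pi*0.0699) = 0.427 / 0.4392 = 0.9722.
s1 - s2 = 0.9722 * 1.0867 = 1.0565 m.

1.0565


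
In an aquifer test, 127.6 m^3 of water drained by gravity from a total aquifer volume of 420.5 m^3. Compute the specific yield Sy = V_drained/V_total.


Specific yield Sy = Volume drained / Total volume.
Sy = 127.6 / 420.5
   = 0.3034.

0.3034


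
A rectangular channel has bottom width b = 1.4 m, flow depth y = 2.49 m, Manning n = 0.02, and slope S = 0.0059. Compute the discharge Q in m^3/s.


For a rectangular channel, the cross-sectional area A = b * y = 1.4 * 2.49 = 3.49 m^2.
The wetted perimeter P = b + 2y = 1.4 + 2*2.49 = 6.38 m.
Hydraulic radius R = A/P = 3.49/6.38 = 0.5464 m.
Velocity V = (1/n)*R^(2/3)*S^(1/2) = (1/0.02)*0.5464^(2/3)*0.0059^(1/2) = 2.5668 m/s.
Discharge Q = A * V = 3.49 * 2.5668 = 8.948 m^3/s.

8.948


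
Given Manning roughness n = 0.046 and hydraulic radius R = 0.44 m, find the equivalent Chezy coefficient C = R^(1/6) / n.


The Chezy coefficient relates to Manning's n through C = R^(1/6) / n.
R^(1/6) = 0.44^(1/6) = 0.872118.
C = 0.872118 / 0.046 = 18.96 m^(1/2)/s.

18.96


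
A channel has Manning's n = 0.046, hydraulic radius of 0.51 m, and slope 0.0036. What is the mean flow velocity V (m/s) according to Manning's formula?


Manning's equation gives V = (1/n) * R^(2/3) * S^(1/2).
First, compute R^(2/3) = 0.51^(2/3) = 0.6383.
Next, S^(1/2) = 0.0036^(1/2) = 0.06.
Then 1/n = 1/0.046 = 21.74.
V = 21.74 * 0.6383 * 0.06 = 0.8326 m/s.

0.8326


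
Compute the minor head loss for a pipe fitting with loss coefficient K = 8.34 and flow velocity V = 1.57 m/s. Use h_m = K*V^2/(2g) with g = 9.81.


Minor loss formula: h_m = K * V^2/(2g).
V^2 = 1.57^2 = 2.4649.
V^2/(2g) = 2.4649 / 19.62 = 0.1256 m.
h_m = 8.34 * 0.1256 = 1.0478 m.

1.0478


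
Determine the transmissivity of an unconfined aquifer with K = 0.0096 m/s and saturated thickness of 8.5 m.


Transmissivity is defined as T = K * h.
T = 0.0096 * 8.5
  = 0.0816 m^2/s.

0.0816


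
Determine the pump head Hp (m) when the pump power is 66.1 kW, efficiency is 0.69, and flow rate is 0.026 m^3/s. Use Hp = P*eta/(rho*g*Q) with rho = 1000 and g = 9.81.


Pump head formula: Hp = P * eta / (rho * g * Q).
Numerator: P * eta = 66.1 * 1000 * 0.69 = 45609.0 W.
Denominator: rho * g * Q = 1000 * 9.81 * 0.026 = 255.06.
Hp = 45609.0 / 255.06 = 178.82 m.

178.82


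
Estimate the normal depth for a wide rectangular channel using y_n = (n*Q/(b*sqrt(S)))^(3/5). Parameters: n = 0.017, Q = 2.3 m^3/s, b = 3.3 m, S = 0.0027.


We use the wide-channel approximation y_n = (n*Q/(b*sqrt(S)))^(3/5).
sqrt(S) = sqrt(0.0027) = 0.051962.
Numerator: n*Q = 0.017 * 2.3 = 0.0391.
Denominator: b*sqrt(S) = 3.3 * 0.051962 = 0.171475.
arg = 0.228.
y_n = 0.228^(3/5) = 0.4119 m.

0.4119


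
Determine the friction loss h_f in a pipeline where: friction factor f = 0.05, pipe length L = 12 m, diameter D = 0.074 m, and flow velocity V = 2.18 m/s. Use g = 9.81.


Darcy-Weisbach equation: h_f = f * (L/D) * V^2/(2g).
f * L/D = 0.05 * 12/0.074 = 8.1081.
V^2/(2g) = 2.18^2 / (2*9.81) = 4.7524 / 19.62 = 0.2422 m.
h_f = 8.1081 * 0.2422 = 1.964 m.

1.964


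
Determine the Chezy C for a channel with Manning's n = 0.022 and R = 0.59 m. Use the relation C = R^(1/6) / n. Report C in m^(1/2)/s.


The Chezy coefficient relates to Manning's n through C = R^(1/6) / n.
R^(1/6) = 0.59^(1/6) = 0.915817.
C = 0.915817 / 0.022 = 41.63 m^(1/2)/s.

41.63


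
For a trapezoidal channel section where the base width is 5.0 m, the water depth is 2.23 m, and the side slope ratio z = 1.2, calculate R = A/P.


For a trapezoidal section with side slope z:
A = (b + z*y)*y = (5.0 + 1.2*2.23)*2.23 = 17.117 m^2.
P = b + 2*y*sqrt(1 + z^2) = 5.0 + 2*2.23*sqrt(1 + 1.2^2) = 11.967 m.
R = A/P = 17.117 / 11.967 = 1.4304 m.

1.4304


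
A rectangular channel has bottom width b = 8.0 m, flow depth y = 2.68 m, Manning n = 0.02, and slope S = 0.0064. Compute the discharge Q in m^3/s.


For a rectangular channel, the cross-sectional area A = b * y = 8.0 * 2.68 = 21.44 m^2.
The wetted perimeter P = b + 2y = 8.0 + 2*2.68 = 13.36 m.
Hydraulic radius R = A/P = 21.44/13.36 = 1.6048 m.
Velocity V = (1/n)*R^(2/3)*S^(1/2) = (1/0.02)*1.6048^(2/3)*0.0064^(1/2) = 5.4828 m/s.
Discharge Q = A * V = 21.44 * 5.4828 = 117.552 m^3/s.

117.552


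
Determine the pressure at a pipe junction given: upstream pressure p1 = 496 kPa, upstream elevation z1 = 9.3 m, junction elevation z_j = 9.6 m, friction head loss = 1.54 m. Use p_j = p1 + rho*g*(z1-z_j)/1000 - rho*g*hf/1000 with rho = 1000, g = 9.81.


Junction pressure: p_j = p1 + rho*g*(z1 - z_j)/1000 - rho*g*hf/1000.
Elevation term = 1000*9.81*(9.3 - 9.6)/1000 = -2.943 kPa.
Friction term = 1000*9.81*1.54/1000 = 15.107 kPa.
p_j = 496 + -2.943 - 15.107 = 477.95 kPa.

477.95


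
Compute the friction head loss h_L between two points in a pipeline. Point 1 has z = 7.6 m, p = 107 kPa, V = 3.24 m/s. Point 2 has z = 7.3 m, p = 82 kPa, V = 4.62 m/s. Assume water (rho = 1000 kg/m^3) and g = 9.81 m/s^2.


Total head at each section: H = z + p/(rho*g) + V^2/(2g).
H1 = 7.6 + 107*1000/(1000*9.81) + 3.24^2/(2*9.81)
   = 7.6 + 10.907 + 0.535
   = 19.042 m.
H2 = 7.3 + 82*1000/(1000*9.81) + 4.62^2/(2*9.81)
   = 7.3 + 8.359 + 1.0879
   = 16.747 m.
h_L = H1 - H2 = 19.042 - 16.747 = 2.296 m.

2.296


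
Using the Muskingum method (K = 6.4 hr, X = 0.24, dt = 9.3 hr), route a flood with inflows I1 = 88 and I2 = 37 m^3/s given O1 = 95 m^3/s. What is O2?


Muskingum coefficients:
denom = 2*K*(1-X) + dt = 2*6.4*(1-0.24) + 9.3 = 19.028.
C0 = (dt - 2*K*X)/denom = (9.3 - 2*6.4*0.24)/19.028 = 0.3273.
C1 = (dt + 2*K*X)/denom = (9.3 + 2*6.4*0.24)/19.028 = 0.6502.
C2 = (2*K*(1-X) - dt)/denom = 0.0225.
O2 = C0*I2 + C1*I1 + C2*O1
   = 0.3273*37 + 0.6502*88 + 0.0225*95
   = 71.46 m^3/s.

71.46


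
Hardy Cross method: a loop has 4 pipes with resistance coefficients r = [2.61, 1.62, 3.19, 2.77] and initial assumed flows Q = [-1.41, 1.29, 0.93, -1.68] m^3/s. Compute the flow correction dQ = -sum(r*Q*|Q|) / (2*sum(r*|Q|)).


Numerator terms (r*Q*|Q|): 2.61*-1.41*|-1.41| = -5.1889; 1.62*1.29*|1.29| = 2.6958; 3.19*0.93*|0.93| = 2.759; 2.77*-1.68*|-1.68| = -7.818.
Sum of numerator = -7.5521.
Denominator terms (r*|Q|): 2.61*|-1.41| = 3.6801; 1.62*|1.29| = 2.0898; 3.19*|0.93| = 2.9667; 2.77*|-1.68| = 4.6536.
2 * sum of denominator = 2 * 13.3902 = 26.7804.
dQ = --7.5521 / 26.7804 = 0.282 m^3/s.

0.282


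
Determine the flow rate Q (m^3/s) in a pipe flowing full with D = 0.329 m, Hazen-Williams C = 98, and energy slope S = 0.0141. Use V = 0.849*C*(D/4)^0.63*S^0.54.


For a full circular pipe, R = D/4 = 0.329/4 = 0.0823 m.
V = 0.849 * 98 * 0.0823^0.63 * 0.0141^0.54
  = 0.849 * 98 * 0.20727 * 0.100133
  = 1.7268 m/s.
Pipe area A = pi*D^2/4 = pi*0.329^2/4 = 0.085 m^2.
Q = A * V = 0.085 * 1.7268 = 0.1468 m^3/s.

0.1468


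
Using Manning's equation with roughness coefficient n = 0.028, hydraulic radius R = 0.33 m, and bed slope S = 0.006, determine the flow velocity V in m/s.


Manning's equation gives V = (1/n) * R^(2/3) * S^(1/2).
First, compute R^(2/3) = 0.33^(2/3) = 0.4775.
Next, S^(1/2) = 0.006^(1/2) = 0.07746.
Then 1/n = 1/0.028 = 35.71.
V = 35.71 * 0.4775 * 0.07746 = 1.3211 m/s.

1.3211


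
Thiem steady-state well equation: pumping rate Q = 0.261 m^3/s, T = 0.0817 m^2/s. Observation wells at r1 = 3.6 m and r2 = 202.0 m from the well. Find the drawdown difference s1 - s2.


Thiem equation: s1 - s2 = Q/(2*pi*T) * ln(r2/r1).
ln(r2/r1) = ln(202.0/3.6) = 4.0273.
Q/(2*pi*T) = 0.261 / (2*pi*0.0817) = 0.261 / 0.5133 = 0.5084.
s1 - s2 = 0.5084 * 4.0273 = 2.0477 m.

2.0477


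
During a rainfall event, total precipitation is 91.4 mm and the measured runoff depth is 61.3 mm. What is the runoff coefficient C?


The runoff coefficient C = runoff depth / rainfall depth.
C = 61.3 / 91.4
  = 0.6707.

0.6707


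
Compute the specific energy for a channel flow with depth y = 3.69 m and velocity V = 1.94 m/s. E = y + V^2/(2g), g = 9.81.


Specific energy E = y + V^2/(2g).
Velocity head = V^2/(2g) = 1.94^2 / (2*9.81) = 3.7636 / 19.62 = 0.1918 m.
E = 3.69 + 0.1918 = 3.8818 m.

3.8818


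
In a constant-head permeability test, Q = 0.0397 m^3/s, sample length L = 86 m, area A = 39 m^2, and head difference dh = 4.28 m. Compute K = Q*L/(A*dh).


From K = Q*L / (A*dh):
Numerator: Q*L = 0.0397 * 86 = 3.4142.
Denominator: A*dh = 39 * 4.28 = 166.92.
K = 3.4142 / 166.92 = 0.020454 m/s.

0.020454


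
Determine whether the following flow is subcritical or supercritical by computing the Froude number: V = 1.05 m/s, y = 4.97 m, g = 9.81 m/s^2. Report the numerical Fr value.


The Froude number is defined as Fr = V / sqrt(g*y).
g*y = 9.81 * 4.97 = 48.7557.
sqrt(g*y) = sqrt(48.7557) = 6.9825.
Fr = 1.05 / 6.9825 = 0.1504.
Since Fr < 1, the flow is subcritical.

0.1504


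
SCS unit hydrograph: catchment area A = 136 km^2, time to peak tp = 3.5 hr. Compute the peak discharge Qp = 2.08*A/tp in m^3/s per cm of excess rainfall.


SCS formula: Qp = 2.08 * A / tp.
Qp = 2.08 * 136 / 3.5
   = 282.88 / 3.5
   = 80.82 m^3/s per cm.

80.82


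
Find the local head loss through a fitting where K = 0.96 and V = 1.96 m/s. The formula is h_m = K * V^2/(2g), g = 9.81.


Minor loss formula: h_m = K * V^2/(2g).
V^2 = 1.96^2 = 3.8416.
V^2/(2g) = 3.8416 / 19.62 = 0.1958 m.
h_m = 0.96 * 0.1958 = 0.188 m.

0.188


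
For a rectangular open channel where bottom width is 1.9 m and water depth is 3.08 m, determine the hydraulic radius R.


For a rectangular section:
Flow area A = b * y = 1.9 * 3.08 = 5.85 m^2.
Wetted perimeter P = b + 2y = 1.9 + 2*3.08 = 8.06 m.
Hydraulic radius R = A/P = 5.85 / 8.06 = 0.7261 m.

0.7261


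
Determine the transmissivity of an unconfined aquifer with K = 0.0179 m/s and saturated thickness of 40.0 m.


Transmissivity is defined as T = K * h.
T = 0.0179 * 40.0
  = 0.716 m^2/s.

0.716


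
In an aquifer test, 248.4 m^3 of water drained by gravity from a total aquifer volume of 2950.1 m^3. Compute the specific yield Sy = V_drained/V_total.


Specific yield Sy = Volume drained / Total volume.
Sy = 248.4 / 2950.1
   = 0.0842.

0.0842


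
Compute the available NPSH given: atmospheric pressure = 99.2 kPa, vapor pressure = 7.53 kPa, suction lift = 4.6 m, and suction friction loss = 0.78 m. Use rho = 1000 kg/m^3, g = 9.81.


NPSHa = p_atm/(rho*g) - z_s - hf_s - p_vap/(rho*g).
p_atm/(rho*g) = 99.2*1000 / (1000*9.81) = 10.112 m.
p_vap/(rho*g) = 7.53*1000 / (1000*9.81) = 0.768 m.
NPSHa = 10.112 - 4.6 - 0.78 - 0.768
      = 3.96 m.

3.96


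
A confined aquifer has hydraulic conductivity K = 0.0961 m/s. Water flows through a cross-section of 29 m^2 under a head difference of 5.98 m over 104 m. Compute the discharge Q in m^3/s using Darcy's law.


Darcy's law: Q = K * A * i, where i = dh/L.
Hydraulic gradient i = 5.98 / 104 = 0.0575.
Q = 0.0961 * 29 * 0.0575
  = 0.1602 m^3/s.

0.1602


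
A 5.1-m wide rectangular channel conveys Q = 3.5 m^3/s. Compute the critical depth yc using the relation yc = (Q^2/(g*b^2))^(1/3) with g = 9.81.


Using yc = (Q^2 / (g * b^2))^(1/3):
Q^2 = 3.5^2 = 12.25.
g * b^2 = 9.81 * 5.1^2 = 9.81 * 26.01 = 255.16.
Q^2 / (g*b^2) = 12.25 / 255.16 = 0.048.
yc = 0.048^(1/3) = 0.3634 m.

0.3634


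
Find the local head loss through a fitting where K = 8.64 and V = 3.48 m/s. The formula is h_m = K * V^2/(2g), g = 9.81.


Minor loss formula: h_m = K * V^2/(2g).
V^2 = 3.48^2 = 12.1104.
V^2/(2g) = 12.1104 / 19.62 = 0.6172 m.
h_m = 8.64 * 0.6172 = 5.333 m.

5.333


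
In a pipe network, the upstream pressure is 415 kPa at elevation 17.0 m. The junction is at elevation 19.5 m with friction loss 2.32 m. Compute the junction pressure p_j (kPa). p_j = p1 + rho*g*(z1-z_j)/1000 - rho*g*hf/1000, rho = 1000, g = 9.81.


Junction pressure: p_j = p1 + rho*g*(z1 - z_j)/1000 - rho*g*hf/1000.
Elevation term = 1000*9.81*(17.0 - 19.5)/1000 = -24.525 kPa.
Friction term = 1000*9.81*2.32/1000 = 22.759 kPa.
p_j = 415 + -24.525 - 22.759 = 367.72 kPa.

367.72


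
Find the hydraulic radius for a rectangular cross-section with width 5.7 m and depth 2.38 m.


For a rectangular section:
Flow area A = b * y = 5.7 * 2.38 = 13.57 m^2.
Wetted perimeter P = b + 2y = 5.7 + 2*2.38 = 10.46 m.
Hydraulic radius R = A/P = 13.57 / 10.46 = 1.2969 m.

1.2969


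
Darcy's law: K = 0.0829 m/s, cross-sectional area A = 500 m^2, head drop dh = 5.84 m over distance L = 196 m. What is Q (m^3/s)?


Darcy's law: Q = K * A * i, where i = dh/L.
Hydraulic gradient i = 5.84 / 196 = 0.029796.
Q = 0.0829 * 500 * 0.029796
  = 1.235 m^3/s.

1.235


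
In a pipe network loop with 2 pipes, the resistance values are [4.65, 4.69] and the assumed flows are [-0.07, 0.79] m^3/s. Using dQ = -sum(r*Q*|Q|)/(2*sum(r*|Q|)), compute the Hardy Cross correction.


Numerator terms (r*Q*|Q|): 4.65*-0.07*|-0.07| = -0.0228; 4.69*0.79*|0.79| = 2.927.
Sum of numerator = 2.9042.
Denominator terms (r*|Q|): 4.65*|-0.07| = 0.3255; 4.69*|0.79| = 3.7051.
2 * sum of denominator = 2 * 4.0306 = 8.0612.
dQ = -2.9042 / 8.0612 = -0.3603 m^3/s.

-0.3603


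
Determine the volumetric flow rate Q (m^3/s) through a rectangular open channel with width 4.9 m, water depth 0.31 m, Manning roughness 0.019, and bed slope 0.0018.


For a rectangular channel, the cross-sectional area A = b * y = 4.9 * 0.31 = 1.52 m^2.
The wetted perimeter P = b + 2y = 4.9 + 2*0.31 = 5.52 m.
Hydraulic radius R = A/P = 1.52/5.52 = 0.2752 m.
Velocity V = (1/n)*R^(2/3)*S^(1/2) = (1/0.019)*0.2752^(2/3)*0.0018^(1/2) = 0.9447 m/s.
Discharge Q = A * V = 1.52 * 0.9447 = 1.435 m^3/s.

1.435


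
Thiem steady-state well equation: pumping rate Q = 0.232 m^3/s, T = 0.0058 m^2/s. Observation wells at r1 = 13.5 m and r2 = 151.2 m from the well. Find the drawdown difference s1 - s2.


Thiem equation: s1 - s2 = Q/(2*pi*T) * ln(r2/r1).
ln(r2/r1) = ln(151.2/13.5) = 2.4159.
Q/(2*pi*T) = 0.232 / (2*pi*0.0058) = 0.232 / 0.0364 = 6.3662.
s1 - s2 = 6.3662 * 2.4159 = 15.3802 m.

15.3802


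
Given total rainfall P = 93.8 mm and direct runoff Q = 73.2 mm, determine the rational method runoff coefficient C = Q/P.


The runoff coefficient C = runoff depth / rainfall depth.
C = 73.2 / 93.8
  = 0.7804.

0.7804


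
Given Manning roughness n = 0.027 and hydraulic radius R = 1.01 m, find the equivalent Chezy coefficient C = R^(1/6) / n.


The Chezy coefficient relates to Manning's n through C = R^(1/6) / n.
R^(1/6) = 1.01^(1/6) = 1.00166.
C = 1.00166 / 0.027 = 37.1 m^(1/2)/s.

37.1


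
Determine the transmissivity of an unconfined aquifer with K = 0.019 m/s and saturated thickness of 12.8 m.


Transmissivity is defined as T = K * h.
T = 0.019 * 12.8
  = 0.2432 m^2/s.

0.2432


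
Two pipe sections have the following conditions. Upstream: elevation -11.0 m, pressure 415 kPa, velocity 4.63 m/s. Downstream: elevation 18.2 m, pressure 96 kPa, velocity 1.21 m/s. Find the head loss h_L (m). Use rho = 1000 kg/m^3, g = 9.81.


Total head at each section: H = z + p/(rho*g) + V^2/(2g).
H1 = -11.0 + 415*1000/(1000*9.81) + 4.63^2/(2*9.81)
   = -11.0 + 42.304 + 1.0926
   = 32.396 m.
H2 = 18.2 + 96*1000/(1000*9.81) + 1.21^2/(2*9.81)
   = 18.2 + 9.786 + 0.0746
   = 28.061 m.
h_L = H1 - H2 = 32.396 - 28.061 = 4.336 m.

4.336


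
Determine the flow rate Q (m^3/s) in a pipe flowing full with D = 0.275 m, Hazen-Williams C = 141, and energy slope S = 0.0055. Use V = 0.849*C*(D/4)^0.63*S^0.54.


For a full circular pipe, R = D/4 = 0.275/4 = 0.0688 m.
V = 0.849 * 141 * 0.0688^0.63 * 0.0055^0.54
  = 0.849 * 141 * 0.185132 * 0.060228
  = 1.3348 m/s.
Pipe area A = pi*D^2/4 = pi*0.275^2/4 = 0.0594 m^2.
Q = A * V = 0.0594 * 1.3348 = 0.0793 m^3/s.

0.0793


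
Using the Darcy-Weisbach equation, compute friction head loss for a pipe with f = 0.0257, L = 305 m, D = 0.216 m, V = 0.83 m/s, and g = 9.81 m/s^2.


Darcy-Weisbach equation: h_f = f * (L/D) * V^2/(2g).
f * L/D = 0.0257 * 305/0.216 = 36.2894.
V^2/(2g) = 0.83^2 / (2*9.81) = 0.6889 / 19.62 = 0.0351 m.
h_f = 36.2894 * 0.0351 = 1.274 m.

1.274


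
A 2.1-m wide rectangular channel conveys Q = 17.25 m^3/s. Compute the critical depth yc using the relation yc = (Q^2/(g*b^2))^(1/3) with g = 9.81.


Using yc = (Q^2 / (g * b^2))^(1/3):
Q^2 = 17.25^2 = 297.56.
g * b^2 = 9.81 * 2.1^2 = 9.81 * 4.41 = 43.26.
Q^2 / (g*b^2) = 297.56 / 43.26 = 6.8784.
yc = 6.8784^(1/3) = 1.9018 m.

1.9018


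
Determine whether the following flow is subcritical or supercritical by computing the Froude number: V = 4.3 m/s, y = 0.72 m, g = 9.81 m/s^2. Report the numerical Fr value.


The Froude number is defined as Fr = V / sqrt(g*y).
g*y = 9.81 * 0.72 = 7.0632.
sqrt(g*y) = sqrt(7.0632) = 2.6577.
Fr = 4.3 / 2.6577 = 1.618.
Since Fr > 1, the flow is supercritical.

1.618


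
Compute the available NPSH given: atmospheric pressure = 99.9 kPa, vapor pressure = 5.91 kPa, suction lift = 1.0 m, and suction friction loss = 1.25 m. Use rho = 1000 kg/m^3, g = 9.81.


NPSHa = p_atm/(rho*g) - z_s - hf_s - p_vap/(rho*g).
p_atm/(rho*g) = 99.9*1000 / (1000*9.81) = 10.183 m.
p_vap/(rho*g) = 5.91*1000 / (1000*9.81) = 0.602 m.
NPSHa = 10.183 - 1.0 - 1.25 - 0.602
      = 7.33 m.

7.33


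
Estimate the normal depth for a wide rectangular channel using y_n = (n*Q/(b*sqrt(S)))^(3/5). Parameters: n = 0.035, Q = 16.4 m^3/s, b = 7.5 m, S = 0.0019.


We use the wide-channel approximation y_n = (n*Q/(b*sqrt(S)))^(3/5).
sqrt(S) = sqrt(0.0019) = 0.043589.
Numerator: n*Q = 0.035 * 16.4 = 0.574.
Denominator: b*sqrt(S) = 7.5 * 0.043589 = 0.326918.
arg = 1.7558.
y_n = 1.7558^(3/5) = 1.4018 m.

1.4018


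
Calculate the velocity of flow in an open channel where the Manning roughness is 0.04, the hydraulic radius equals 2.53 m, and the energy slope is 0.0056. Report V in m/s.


Manning's equation gives V = (1/n) * R^(2/3) * S^(1/2).
First, compute R^(2/3) = 2.53^(2/3) = 1.8567.
Next, S^(1/2) = 0.0056^(1/2) = 0.074833.
Then 1/n = 1/0.04 = 25.0.
V = 25.0 * 1.8567 * 0.074833 = 3.4736 m/s.

3.4736


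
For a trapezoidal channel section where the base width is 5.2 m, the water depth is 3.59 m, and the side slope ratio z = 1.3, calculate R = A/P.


For a trapezoidal section with side slope z:
A = (b + z*y)*y = (5.2 + 1.3*3.59)*3.59 = 35.423 m^2.
P = b + 2*y*sqrt(1 + z^2) = 5.2 + 2*3.59*sqrt(1 + 1.3^2) = 16.976 m.
R = A/P = 35.423 / 16.976 = 2.0866 m.

2.0866


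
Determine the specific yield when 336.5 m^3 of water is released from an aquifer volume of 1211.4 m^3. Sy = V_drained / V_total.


Specific yield Sy = Volume drained / Total volume.
Sy = 336.5 / 1211.4
   = 0.2778.

0.2778


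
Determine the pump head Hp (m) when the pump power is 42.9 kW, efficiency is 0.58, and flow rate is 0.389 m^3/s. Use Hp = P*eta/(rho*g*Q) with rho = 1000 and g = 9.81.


Pump head formula: Hp = P * eta / (rho * g * Q).
Numerator: P * eta = 42.9 * 1000 * 0.58 = 24882.0 W.
Denominator: rho * g * Q = 1000 * 9.81 * 0.389 = 3816.09.
Hp = 24882.0 / 3816.09 = 6.52 m.

6.52


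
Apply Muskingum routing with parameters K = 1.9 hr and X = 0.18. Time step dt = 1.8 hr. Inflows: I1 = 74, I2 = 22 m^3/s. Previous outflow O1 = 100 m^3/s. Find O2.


Muskingum coefficients:
denom = 2*K*(1-X) + dt = 2*1.9*(1-0.18) + 1.8 = 4.916.
C0 = (dt - 2*K*X)/denom = (1.8 - 2*1.9*0.18)/4.916 = 0.227.
C1 = (dt + 2*K*X)/denom = (1.8 + 2*1.9*0.18)/4.916 = 0.5053.
C2 = (2*K*(1-X) - dt)/denom = 0.2677.
O2 = C0*I2 + C1*I1 + C2*O1
   = 0.227*22 + 0.5053*74 + 0.2677*100
   = 69.16 m^3/s.

69.16


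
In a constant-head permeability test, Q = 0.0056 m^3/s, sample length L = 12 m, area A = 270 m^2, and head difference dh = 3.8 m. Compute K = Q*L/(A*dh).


From K = Q*L / (A*dh):
Numerator: Q*L = 0.0056 * 12 = 0.0672.
Denominator: A*dh = 270 * 3.8 = 1026.0.
K = 0.0672 / 1026.0 = 6.5e-05 m/s.

6.5e-05


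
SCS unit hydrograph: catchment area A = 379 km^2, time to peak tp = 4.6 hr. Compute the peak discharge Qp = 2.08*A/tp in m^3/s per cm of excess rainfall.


SCS formula: Qp = 2.08 * A / tp.
Qp = 2.08 * 379 / 4.6
   = 788.32 / 4.6
   = 171.37 m^3/s per cm.

171.37


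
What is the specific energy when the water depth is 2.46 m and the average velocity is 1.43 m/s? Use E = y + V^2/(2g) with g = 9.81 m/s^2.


Specific energy E = y + V^2/(2g).
Velocity head = V^2/(2g) = 1.43^2 / (2*9.81) = 2.0449 / 19.62 = 0.1042 m.
E = 2.46 + 0.1042 = 2.5642 m.

2.5642


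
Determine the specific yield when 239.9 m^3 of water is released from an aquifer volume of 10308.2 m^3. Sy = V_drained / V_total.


Specific yield Sy = Volume drained / Total volume.
Sy = 239.9 / 10308.2
   = 0.0233.

0.0233


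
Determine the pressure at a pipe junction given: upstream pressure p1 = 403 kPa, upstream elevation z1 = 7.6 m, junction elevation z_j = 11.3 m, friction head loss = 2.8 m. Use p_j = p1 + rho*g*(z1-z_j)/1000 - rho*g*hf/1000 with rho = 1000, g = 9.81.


Junction pressure: p_j = p1 + rho*g*(z1 - z_j)/1000 - rho*g*hf/1000.
Elevation term = 1000*9.81*(7.6 - 11.3)/1000 = -36.297 kPa.
Friction term = 1000*9.81*2.8/1000 = 27.468 kPa.
p_j = 403 + -36.297 - 27.468 = 339.23 kPa.

339.23


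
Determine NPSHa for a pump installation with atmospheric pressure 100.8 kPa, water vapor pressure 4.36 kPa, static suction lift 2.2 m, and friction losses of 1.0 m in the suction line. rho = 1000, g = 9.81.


NPSHa = p_atm/(rho*g) - z_s - hf_s - p_vap/(rho*g).
p_atm/(rho*g) = 100.8*1000 / (1000*9.81) = 10.275 m.
p_vap/(rho*g) = 4.36*1000 / (1000*9.81) = 0.444 m.
NPSHa = 10.275 - 2.2 - 1.0 - 0.444
      = 6.63 m.

6.63


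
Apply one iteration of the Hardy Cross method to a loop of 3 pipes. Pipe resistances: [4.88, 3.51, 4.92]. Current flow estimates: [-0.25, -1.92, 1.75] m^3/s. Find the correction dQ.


Numerator terms (r*Q*|Q|): 4.88*-0.25*|-0.25| = -0.305; 3.51*-1.92*|-1.92| = -12.9393; 4.92*1.75*|1.75| = 15.0675.
Sum of numerator = 1.8232.
Denominator terms (r*|Q|): 4.88*|-0.25| = 1.22; 3.51*|-1.92| = 6.7392; 4.92*|1.75| = 8.61.
2 * sum of denominator = 2 * 16.5692 = 33.1384.
dQ = -1.8232 / 33.1384 = -0.055 m^3/s.

-0.055


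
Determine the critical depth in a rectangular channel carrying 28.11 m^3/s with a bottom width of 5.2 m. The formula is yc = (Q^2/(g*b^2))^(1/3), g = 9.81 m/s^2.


Using yc = (Q^2 / (g * b^2))^(1/3):
Q^2 = 28.11^2 = 790.17.
g * b^2 = 9.81 * 5.2^2 = 9.81 * 27.04 = 265.26.
Q^2 / (g*b^2) = 790.17 / 265.26 = 2.9789.
yc = 2.9789^(1/3) = 1.4388 m.

1.4388


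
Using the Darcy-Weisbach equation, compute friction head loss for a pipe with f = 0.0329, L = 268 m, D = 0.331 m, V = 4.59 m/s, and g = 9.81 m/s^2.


Darcy-Weisbach equation: h_f = f * (L/D) * V^2/(2g).
f * L/D = 0.0329 * 268/0.331 = 26.6381.
V^2/(2g) = 4.59^2 / (2*9.81) = 21.0681 / 19.62 = 1.0738 m.
h_f = 26.6381 * 1.0738 = 28.604 m.

28.604


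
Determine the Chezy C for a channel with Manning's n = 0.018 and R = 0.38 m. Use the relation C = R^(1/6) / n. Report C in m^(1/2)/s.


The Chezy coefficient relates to Manning's n through C = R^(1/6) / n.
R^(1/6) = 0.38^(1/6) = 0.851067.
C = 0.851067 / 0.018 = 47.28 m^(1/2)/s.

47.28


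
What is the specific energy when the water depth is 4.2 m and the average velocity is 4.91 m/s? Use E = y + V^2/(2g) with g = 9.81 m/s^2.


Specific energy E = y + V^2/(2g).
Velocity head = V^2/(2g) = 4.91^2 / (2*9.81) = 24.1081 / 19.62 = 1.2288 m.
E = 4.2 + 1.2288 = 5.4288 m.

5.4288


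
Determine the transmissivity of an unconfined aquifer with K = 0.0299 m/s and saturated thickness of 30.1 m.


Transmissivity is defined as T = K * h.
T = 0.0299 * 30.1
  = 0.9 m^2/s.

0.9


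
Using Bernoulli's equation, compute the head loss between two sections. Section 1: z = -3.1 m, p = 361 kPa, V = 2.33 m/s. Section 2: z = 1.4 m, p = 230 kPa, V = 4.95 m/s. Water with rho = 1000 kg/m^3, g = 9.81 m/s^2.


Total head at each section: H = z + p/(rho*g) + V^2/(2g).
H1 = -3.1 + 361*1000/(1000*9.81) + 2.33^2/(2*9.81)
   = -3.1 + 36.799 + 0.2767
   = 33.976 m.
H2 = 1.4 + 230*1000/(1000*9.81) + 4.95^2/(2*9.81)
   = 1.4 + 23.445 + 1.2489
   = 26.094 m.
h_L = H1 - H2 = 33.976 - 26.094 = 7.882 m.

7.882


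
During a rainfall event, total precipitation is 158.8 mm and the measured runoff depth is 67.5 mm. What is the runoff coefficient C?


The runoff coefficient C = runoff depth / rainfall depth.
C = 67.5 / 158.8
  = 0.4251.

0.4251


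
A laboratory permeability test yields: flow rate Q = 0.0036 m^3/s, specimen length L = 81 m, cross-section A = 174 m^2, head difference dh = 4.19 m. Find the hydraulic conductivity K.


From K = Q*L / (A*dh):
Numerator: Q*L = 0.0036 * 81 = 0.2916.
Denominator: A*dh = 174 * 4.19 = 729.06.
K = 0.2916 / 729.06 = 0.0004 m/s.

0.0004


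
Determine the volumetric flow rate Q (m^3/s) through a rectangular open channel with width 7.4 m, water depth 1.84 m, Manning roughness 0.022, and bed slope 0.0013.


For a rectangular channel, the cross-sectional area A = b * y = 7.4 * 1.84 = 13.62 m^2.
The wetted perimeter P = b + 2y = 7.4 + 2*1.84 = 11.08 m.
Hydraulic radius R = A/P = 13.62/11.08 = 1.2289 m.
Velocity V = (1/n)*R^(2/3)*S^(1/2) = (1/0.022)*1.2289^(2/3)*0.0013^(1/2) = 1.8803 m/s.
Discharge Q = A * V = 13.62 * 1.8803 = 25.602 m^3/s.

25.602


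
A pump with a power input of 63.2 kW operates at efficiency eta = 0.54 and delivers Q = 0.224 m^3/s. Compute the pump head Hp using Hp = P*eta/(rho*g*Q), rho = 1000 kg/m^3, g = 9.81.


Pump head formula: Hp = P * eta / (rho * g * Q).
Numerator: P * eta = 63.2 * 1000 * 0.54 = 34128.0 W.
Denominator: rho * g * Q = 1000 * 9.81 * 0.224 = 2197.44.
Hp = 34128.0 / 2197.44 = 15.53 m.

15.53


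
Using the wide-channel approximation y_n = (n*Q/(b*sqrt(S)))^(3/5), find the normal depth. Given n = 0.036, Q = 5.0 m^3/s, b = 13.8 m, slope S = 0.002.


We use the wide-channel approximation y_n = (n*Q/(b*sqrt(S)))^(3/5).
sqrt(S) = sqrt(0.002) = 0.044721.
Numerator: n*Q = 0.036 * 5.0 = 0.18.
Denominator: b*sqrt(S) = 13.8 * 0.044721 = 0.61715.
arg = 0.2917.
y_n = 0.2917^(3/5) = 0.4774 m.

0.4774


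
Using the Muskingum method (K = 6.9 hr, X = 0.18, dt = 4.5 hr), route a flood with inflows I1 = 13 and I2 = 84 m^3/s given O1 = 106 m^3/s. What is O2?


Muskingum coefficients:
denom = 2*K*(1-X) + dt = 2*6.9*(1-0.18) + 4.5 = 15.816.
C0 = (dt - 2*K*X)/denom = (4.5 - 2*6.9*0.18)/15.816 = 0.1275.
C1 = (dt + 2*K*X)/denom = (4.5 + 2*6.9*0.18)/15.816 = 0.4416.
C2 = (2*K*(1-X) - dt)/denom = 0.431.
O2 = C0*I2 + C1*I1 + C2*O1
   = 0.1275*84 + 0.4416*13 + 0.431*106
   = 62.13 m^3/s.

62.13


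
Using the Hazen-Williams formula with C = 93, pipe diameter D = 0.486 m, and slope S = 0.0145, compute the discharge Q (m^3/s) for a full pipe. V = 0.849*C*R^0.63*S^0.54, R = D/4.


For a full circular pipe, R = D/4 = 0.486/4 = 0.1215 m.
V = 0.849 * 93 * 0.1215^0.63 * 0.0145^0.54
  = 0.849 * 93 * 0.265023 * 0.101657
  = 2.1272 m/s.
Pipe area A = pi*D^2/4 = pi*0.486^2/4 = 0.1855 m^2.
Q = A * V = 0.1855 * 2.1272 = 0.3946 m^3/s.

0.3946


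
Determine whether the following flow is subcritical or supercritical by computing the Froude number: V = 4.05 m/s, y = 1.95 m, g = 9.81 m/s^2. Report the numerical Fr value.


The Froude number is defined as Fr = V / sqrt(g*y).
g*y = 9.81 * 1.95 = 19.1295.
sqrt(g*y) = sqrt(19.1295) = 4.3737.
Fr = 4.05 / 4.3737 = 0.926.
Since Fr < 1, the flow is subcritical.

0.926


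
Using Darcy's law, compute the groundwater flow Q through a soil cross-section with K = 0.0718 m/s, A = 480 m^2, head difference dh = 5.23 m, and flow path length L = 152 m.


Darcy's law: Q = K * A * i, where i = dh/L.
Hydraulic gradient i = 5.23 / 152 = 0.034408.
Q = 0.0718 * 480 * 0.034408
  = 1.1858 m^3/s.

1.1858


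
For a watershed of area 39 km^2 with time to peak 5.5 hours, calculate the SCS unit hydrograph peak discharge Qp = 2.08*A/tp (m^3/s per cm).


SCS formula: Qp = 2.08 * A / tp.
Qp = 2.08 * 39 / 5.5
   = 81.12 / 5.5
   = 14.75 m^3/s per cm.

14.75


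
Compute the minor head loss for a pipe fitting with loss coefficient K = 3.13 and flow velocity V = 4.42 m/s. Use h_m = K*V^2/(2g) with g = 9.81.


Minor loss formula: h_m = K * V^2/(2g).
V^2 = 4.42^2 = 19.5364.
V^2/(2g) = 19.5364 / 19.62 = 0.9957 m.
h_m = 3.13 * 0.9957 = 3.1167 m.

3.1167


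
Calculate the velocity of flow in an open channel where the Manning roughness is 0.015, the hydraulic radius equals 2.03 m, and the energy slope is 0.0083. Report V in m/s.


Manning's equation gives V = (1/n) * R^(2/3) * S^(1/2).
First, compute R^(2/3) = 2.03^(2/3) = 1.6032.
Next, S^(1/2) = 0.0083^(1/2) = 0.091104.
Then 1/n = 1/0.015 = 66.67.
V = 66.67 * 1.6032 * 0.091104 = 9.7374 m/s.

9.7374


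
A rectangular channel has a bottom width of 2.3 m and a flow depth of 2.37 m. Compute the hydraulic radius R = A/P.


For a rectangular section:
Flow area A = b * y = 2.3 * 2.37 = 5.45 m^2.
Wetted perimeter P = b + 2y = 2.3 + 2*2.37 = 7.04 m.
Hydraulic radius R = A/P = 5.45 / 7.04 = 0.7743 m.

0.7743


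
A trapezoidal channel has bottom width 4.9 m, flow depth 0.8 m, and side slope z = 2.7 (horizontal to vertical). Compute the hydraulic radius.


For a trapezoidal section with side slope z:
A = (b + z*y)*y = (4.9 + 2.7*0.8)*0.8 = 5.648 m^2.
P = b + 2*y*sqrt(1 + z^2) = 4.9 + 2*0.8*sqrt(1 + 2.7^2) = 9.507 m.
R = A/P = 5.648 / 9.507 = 0.5941 m.

0.5941


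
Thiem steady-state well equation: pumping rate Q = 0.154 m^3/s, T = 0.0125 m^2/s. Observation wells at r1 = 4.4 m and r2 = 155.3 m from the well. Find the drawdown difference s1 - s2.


Thiem equation: s1 - s2 = Q/(2*pi*T) * ln(r2/r1).
ln(r2/r1) = ln(155.3/4.4) = 3.5638.
Q/(2*pi*T) = 0.154 / (2*pi*0.0125) = 0.154 / 0.0785 = 1.9608.
s1 - s2 = 1.9608 * 3.5638 = 6.9878 m.

6.9878


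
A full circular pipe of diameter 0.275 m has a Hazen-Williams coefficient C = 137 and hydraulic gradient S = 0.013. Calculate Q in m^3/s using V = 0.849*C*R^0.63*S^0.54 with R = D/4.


For a full circular pipe, R = D/4 = 0.275/4 = 0.0688 m.
V = 0.849 * 137 * 0.0688^0.63 * 0.013^0.54
  = 0.849 * 137 * 0.185132 * 0.095836
  = 2.0637 m/s.
Pipe area A = pi*D^2/4 = pi*0.275^2/4 = 0.0594 m^2.
Q = A * V = 0.0594 * 2.0637 = 0.1226 m^3/s.

0.1226


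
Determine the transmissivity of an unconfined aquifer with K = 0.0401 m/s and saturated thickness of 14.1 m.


Transmissivity is defined as T = K * h.
T = 0.0401 * 14.1
  = 0.5654 m^2/s.

0.5654


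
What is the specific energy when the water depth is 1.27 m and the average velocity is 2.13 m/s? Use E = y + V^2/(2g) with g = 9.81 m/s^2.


Specific energy E = y + V^2/(2g).
Velocity head = V^2/(2g) = 2.13^2 / (2*9.81) = 4.5369 / 19.62 = 0.2312 m.
E = 1.27 + 0.2312 = 1.5012 m.

1.5012


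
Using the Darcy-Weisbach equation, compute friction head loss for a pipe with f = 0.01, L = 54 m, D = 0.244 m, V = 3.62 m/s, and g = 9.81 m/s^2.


Darcy-Weisbach equation: h_f = f * (L/D) * V^2/(2g).
f * L/D = 0.01 * 54/0.244 = 2.2131.
V^2/(2g) = 3.62^2 / (2*9.81) = 13.1044 / 19.62 = 0.6679 m.
h_f = 2.2131 * 0.6679 = 1.478 m.

1.478


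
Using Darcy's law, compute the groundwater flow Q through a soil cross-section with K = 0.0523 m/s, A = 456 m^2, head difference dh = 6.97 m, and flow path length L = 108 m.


Darcy's law: Q = K * A * i, where i = dh/L.
Hydraulic gradient i = 6.97 / 108 = 0.064537.
Q = 0.0523 * 456 * 0.064537
  = 1.5391 m^3/s.

1.5391


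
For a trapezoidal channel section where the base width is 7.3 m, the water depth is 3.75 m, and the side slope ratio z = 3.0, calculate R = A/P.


For a trapezoidal section with side slope z:
A = (b + z*y)*y = (7.3 + 3.0*3.75)*3.75 = 69.562 m^2.
P = b + 2*y*sqrt(1 + z^2) = 7.3 + 2*3.75*sqrt(1 + 3.0^2) = 31.017 m.
R = A/P = 69.562 / 31.017 = 2.2427 m.

2.2427


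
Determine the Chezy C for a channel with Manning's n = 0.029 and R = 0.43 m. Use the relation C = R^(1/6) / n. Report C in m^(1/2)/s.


The Chezy coefficient relates to Manning's n through C = R^(1/6) / n.
R^(1/6) = 0.43^(1/6) = 0.868783.
C = 0.868783 / 0.029 = 29.96 m^(1/2)/s.

29.96


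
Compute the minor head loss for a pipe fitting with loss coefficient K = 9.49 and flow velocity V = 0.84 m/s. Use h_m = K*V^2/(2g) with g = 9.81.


Minor loss formula: h_m = K * V^2/(2g).
V^2 = 0.84^2 = 0.7056.
V^2/(2g) = 0.7056 / 19.62 = 0.036 m.
h_m = 9.49 * 0.036 = 0.3413 m.

0.3413


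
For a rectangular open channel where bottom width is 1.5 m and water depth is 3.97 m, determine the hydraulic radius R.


For a rectangular section:
Flow area A = b * y = 1.5 * 3.97 = 5.96 m^2.
Wetted perimeter P = b + 2y = 1.5 + 2*3.97 = 9.44 m.
Hydraulic radius R = A/P = 5.96 / 9.44 = 0.6308 m.

0.6308


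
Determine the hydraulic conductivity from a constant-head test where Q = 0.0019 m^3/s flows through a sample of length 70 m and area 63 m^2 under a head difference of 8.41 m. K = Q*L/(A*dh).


From K = Q*L / (A*dh):
Numerator: Q*L = 0.0019 * 70 = 0.133.
Denominator: A*dh = 63 * 8.41 = 529.83.
K = 0.133 / 529.83 = 0.000251 m/s.

0.000251


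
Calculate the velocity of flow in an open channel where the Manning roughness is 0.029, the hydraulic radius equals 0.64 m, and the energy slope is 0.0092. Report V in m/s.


Manning's equation gives V = (1/n) * R^(2/3) * S^(1/2).
First, compute R^(2/3) = 0.64^(2/3) = 0.7427.
Next, S^(1/2) = 0.0092^(1/2) = 0.095917.
Then 1/n = 1/0.029 = 34.48.
V = 34.48 * 0.7427 * 0.095917 = 2.4563 m/s.

2.4563


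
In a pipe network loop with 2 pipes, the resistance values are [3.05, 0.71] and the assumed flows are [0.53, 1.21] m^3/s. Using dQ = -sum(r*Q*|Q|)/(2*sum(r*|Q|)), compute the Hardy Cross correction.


Numerator terms (r*Q*|Q|): 3.05*0.53*|0.53| = 0.8567; 0.71*1.21*|1.21| = 1.0395.
Sum of numerator = 1.8963.
Denominator terms (r*|Q|): 3.05*|0.53| = 1.6165; 0.71*|1.21| = 0.8591.
2 * sum of denominator = 2 * 2.4756 = 4.9512.
dQ = -1.8963 / 4.9512 = -0.383 m^3/s.

-0.383


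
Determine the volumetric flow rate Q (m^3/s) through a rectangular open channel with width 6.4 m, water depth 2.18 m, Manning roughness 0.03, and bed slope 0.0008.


For a rectangular channel, the cross-sectional area A = b * y = 6.4 * 2.18 = 13.95 m^2.
The wetted perimeter P = b + 2y = 6.4 + 2*2.18 = 10.76 m.
Hydraulic radius R = A/P = 13.95/10.76 = 1.2967 m.
Velocity V = (1/n)*R^(2/3)*S^(1/2) = (1/0.03)*1.2967^(2/3)*0.0008^(1/2) = 1.1211 m/s.
Discharge Q = A * V = 13.95 * 1.1211 = 15.641 m^3/s.

15.641


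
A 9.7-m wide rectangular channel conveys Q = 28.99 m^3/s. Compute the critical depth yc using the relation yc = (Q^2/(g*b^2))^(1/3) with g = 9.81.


Using yc = (Q^2 / (g * b^2))^(1/3):
Q^2 = 28.99^2 = 840.42.
g * b^2 = 9.81 * 9.7^2 = 9.81 * 94.09 = 923.02.
Q^2 / (g*b^2) = 840.42 / 923.02 = 0.9105.
yc = 0.9105^(1/3) = 0.9692 m.

0.9692


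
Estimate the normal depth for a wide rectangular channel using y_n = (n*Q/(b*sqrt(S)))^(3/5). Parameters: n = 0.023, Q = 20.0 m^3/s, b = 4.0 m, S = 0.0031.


We use the wide-channel approximation y_n = (n*Q/(b*sqrt(S)))^(3/5).
sqrt(S) = sqrt(0.0031) = 0.055678.
Numerator: n*Q = 0.023 * 20.0 = 0.46.
Denominator: b*sqrt(S) = 4.0 * 0.055678 = 0.222712.
arg = 2.0655.
y_n = 2.0655^(3/5) = 1.5453 m.

1.5453


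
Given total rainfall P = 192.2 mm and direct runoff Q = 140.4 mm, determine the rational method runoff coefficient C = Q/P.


The runoff coefficient C = runoff depth / rainfall depth.
C = 140.4 / 192.2
  = 0.7305.

0.7305


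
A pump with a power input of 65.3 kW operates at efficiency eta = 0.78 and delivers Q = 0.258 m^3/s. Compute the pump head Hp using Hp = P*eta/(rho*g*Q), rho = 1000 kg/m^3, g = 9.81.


Pump head formula: Hp = P * eta / (rho * g * Q).
Numerator: P * eta = 65.3 * 1000 * 0.78 = 50934.0 W.
Denominator: rho * g * Q = 1000 * 9.81 * 0.258 = 2530.98.
Hp = 50934.0 / 2530.98 = 20.12 m.

20.12
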